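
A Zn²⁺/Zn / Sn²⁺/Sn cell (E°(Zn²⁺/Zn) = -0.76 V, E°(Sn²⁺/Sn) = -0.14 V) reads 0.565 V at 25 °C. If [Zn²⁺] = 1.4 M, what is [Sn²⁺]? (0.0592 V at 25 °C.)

0.019 M

From the Nernst equation, log Q = n(E° − E)/0.0592 = 2(0.62 − 0.565)/0.0592 = 1.858, so Q = 72.1.
With Q = [Zn²⁺]/[Sn²⁺] and the known concentrations, [Sn²⁺] in the denominator gives [Sn²⁺] = 0.019 M.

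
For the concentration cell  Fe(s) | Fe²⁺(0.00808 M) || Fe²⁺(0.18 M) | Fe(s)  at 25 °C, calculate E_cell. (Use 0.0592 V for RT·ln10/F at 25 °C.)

Both half-cells are Fe²⁺/Fe, so E°_cell = 0. The concentrated side is the cathode; the cell reaction moves Fe²⁺ from high to low concentration with n = 2.
Q = [Fe²⁺]_dilute/[Fe²⁺]_conc = 0.00808/0.18 = 0.0449.
E = 0 − (0.0592/2) log Q = −(0.0592/2)(-1.348) = 0.0399 V.

0.040 V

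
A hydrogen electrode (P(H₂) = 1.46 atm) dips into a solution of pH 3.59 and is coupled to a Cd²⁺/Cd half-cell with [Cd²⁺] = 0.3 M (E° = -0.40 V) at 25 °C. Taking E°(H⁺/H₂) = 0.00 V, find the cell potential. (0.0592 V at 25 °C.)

0.20 V

The hydrogen couple is the cathode, so E°_cell = 0.40 V; n = 2.
[H⁺] = 10^(−3.59) = 2.6 × 10^-4 M, and Q = [Cd²⁺]·P(H₂) / [H⁺]^2 = 6.63 × 10^6.
E = E° − (0.0592/2) log Q = 0.40 − (0.0592/2)(6.821) = 0.198 V.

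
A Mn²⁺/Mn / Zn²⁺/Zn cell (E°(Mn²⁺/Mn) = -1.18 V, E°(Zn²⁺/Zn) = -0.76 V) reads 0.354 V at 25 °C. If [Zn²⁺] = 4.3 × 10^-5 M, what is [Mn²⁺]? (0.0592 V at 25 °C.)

From the Nernst equation, log Q = n(E° − E)/0.0592 = 2(0.42 − 0.354)/0.0592 = 2.230, so Q = 170.
With Q = [Mn²⁺]/[Zn²⁺] and the known concentrations, [Mn²⁺] in the numerator gives [Mn²⁺] = 0.0073 M.

0.0073 M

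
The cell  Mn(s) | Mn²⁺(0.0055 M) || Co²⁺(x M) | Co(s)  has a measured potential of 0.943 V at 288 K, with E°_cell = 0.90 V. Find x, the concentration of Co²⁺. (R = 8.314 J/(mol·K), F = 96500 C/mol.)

From the Nernst equation, ln Q = nF(E° − E)/RT = 2×96500×(0.90 − 0.943)/(8.314×288) = -3.466, so Q = 0.0312.
With Q = [Mn²⁺]/[Co²⁺] and the known concentrations, [Co²⁺] in the denominator gives [Co²⁺] = 0.18 M.

0.18 M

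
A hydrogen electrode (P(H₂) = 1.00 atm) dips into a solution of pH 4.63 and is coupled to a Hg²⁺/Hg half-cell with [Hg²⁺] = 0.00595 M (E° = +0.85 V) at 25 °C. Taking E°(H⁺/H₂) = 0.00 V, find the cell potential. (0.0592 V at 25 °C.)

1.06 V

The Hg²⁺/Hg couple is the cathode, so E°_cell = 0.85 V; n = 2.
[H⁺] = 10^(−4.63) = 2.3 × 10^-5 M, and Q = [H⁺]^2 / ([Hg²⁺]·P(H₂)) = 9.24 × 10^-8.
E = E° − (0.0592/2) log Q = 0.85 − (0.0592/2)(-7.035) = 1.058 V.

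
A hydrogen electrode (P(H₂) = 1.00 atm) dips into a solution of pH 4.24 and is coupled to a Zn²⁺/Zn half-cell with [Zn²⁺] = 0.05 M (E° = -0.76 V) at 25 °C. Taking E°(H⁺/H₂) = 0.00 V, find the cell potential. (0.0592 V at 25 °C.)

0.55 V

The hydrogen couple is the cathode, so E°_cell = 0.76 V; n = 2.
[H⁺] = 10^(−4.24) = 5.8 × 10^-5 M, and Q = [Zn²⁺]·P(H₂) / [H⁺]^2 = 1.51 × 10^7.
E = E° − (0.0592/2) log Q = 0.76 − (0.0592/2)(7.179) = 0.548 V.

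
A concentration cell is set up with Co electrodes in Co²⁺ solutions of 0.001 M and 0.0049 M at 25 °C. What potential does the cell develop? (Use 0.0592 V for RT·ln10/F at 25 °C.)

0.020 V

Both half-cells are Co²⁺/Co, so E°_cell = 0. The concentrated side is the cathode; the cell reaction moves Co²⁺ from high to low concentration with n = 2.
Q = [Co²⁺]_dilute/[Co²⁺]_conc = 0.001/0.0049 = 0.204.
E = 0 − (0.0592/2) log Q = −(0.0592/2)(-0.690) = 0.0204 V.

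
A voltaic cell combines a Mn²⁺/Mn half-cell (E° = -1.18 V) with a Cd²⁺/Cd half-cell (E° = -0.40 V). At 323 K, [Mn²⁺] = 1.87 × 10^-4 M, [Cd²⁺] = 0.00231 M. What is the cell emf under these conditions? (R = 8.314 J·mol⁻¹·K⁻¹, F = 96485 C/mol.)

The Cd²⁺/Cd couple has the higher reduction potential and acts as the cathode, so E°_cell = -0.40 − (-1.18) = 0.78 V.
Balancing electrons gives n = 2; the reaction quotient is Q = [Mn²⁺]/[Cd²⁺] = 0.0810.
E = E° − (RT/nF) ln Q = 0.78 − (8.314×323)/(2×96485) × (-2.514) = 0.780 + 0.035 = 0.815 V.

0.815 V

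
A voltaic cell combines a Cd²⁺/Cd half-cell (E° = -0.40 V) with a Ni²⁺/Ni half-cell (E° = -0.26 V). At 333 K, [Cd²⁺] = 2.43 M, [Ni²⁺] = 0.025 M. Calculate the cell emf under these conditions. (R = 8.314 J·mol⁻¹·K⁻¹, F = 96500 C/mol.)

0.074 V

The Ni²⁺/Ni couple has the higher reduction potential and acts as the cathode, so E°_cell = -0.26 − (-0.40) = 0.14 V.
Balancing electrons gives n = 2; the reaction quotient is Q = [Cd²⁺]/[Ni²⁺] = 97.2.
E = E° − (RT/nF) ln Q = 0.14 − (8.314×333)/(2×96500) × (4.577) = 0.140 − 0.066 = 0.074 V.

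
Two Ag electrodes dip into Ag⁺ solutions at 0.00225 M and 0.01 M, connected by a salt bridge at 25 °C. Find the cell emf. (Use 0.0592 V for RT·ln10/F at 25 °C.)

Both half-cells are Ag⁺/Ag, so E°_cell = 0. The concentrated side is the cathode; the cell reaction moves Ag⁺ from high to low concentration with n = 1.
Q = [Ag⁺]_dilute/[Ag⁺]_conc = 0.00225/0.01 = 0.225.
E = 0 − (0.0592/1) log Q = −(0.0592/1)(-0.648) = 0.0384 V.

0.038 V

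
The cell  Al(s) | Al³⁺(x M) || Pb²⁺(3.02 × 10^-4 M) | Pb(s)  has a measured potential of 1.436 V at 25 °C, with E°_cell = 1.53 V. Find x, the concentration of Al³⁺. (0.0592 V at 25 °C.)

From the Nernst equation, log Q = n(E° − E)/0.0592 = 6(1.53 − 1.436)/0.0592 = 9.527, so Q = 3.37 × 10^9.
With Q = [Al³⁺]^2/[Pb²⁺]^3 and the known concentrations, [Al³⁺]^2 in the numerator gives [Al³⁺] = 0.3 M.

0.3 M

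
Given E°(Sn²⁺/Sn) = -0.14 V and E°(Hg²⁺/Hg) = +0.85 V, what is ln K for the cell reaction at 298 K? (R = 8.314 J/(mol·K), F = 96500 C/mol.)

ln K = 77.1

E°_cell = +0.85 − (-0.14) = 0.99 V, with n = 2 electrons transferred.
At equilibrium E = 0, so the Nernst equation gives ln K = nFE°/RT = (2)(96500)(0.99)/((8.314)(298)) = 77.12.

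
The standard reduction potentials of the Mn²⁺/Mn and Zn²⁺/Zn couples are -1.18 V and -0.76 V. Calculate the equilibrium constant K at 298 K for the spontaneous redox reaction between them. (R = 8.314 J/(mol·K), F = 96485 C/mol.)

E°_cell = -0.76 − (-1.18) = 0.42 V, with n = 2 electrons transferred.
At equilibrium E = 0, so the Nernst equation gives ln K = nFE°/RT = (2)(96485)(0.42)/((8.314)(298)) = 32.71.
K = e^32.71 = 1.6 × 10^14.

1.6 × 10^14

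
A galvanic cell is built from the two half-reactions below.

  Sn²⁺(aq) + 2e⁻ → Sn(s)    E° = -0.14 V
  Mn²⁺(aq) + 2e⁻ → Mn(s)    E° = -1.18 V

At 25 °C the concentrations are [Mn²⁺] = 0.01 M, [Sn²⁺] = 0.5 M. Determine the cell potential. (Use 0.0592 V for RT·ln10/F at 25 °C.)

The Sn²⁺/Sn couple has the higher reduction potential and acts as the cathode, so E°_cell = -0.14 − (-1.18) = 1.04 V.
Balancing electrons gives n = 2; the reaction quotient is Q = [Mn²⁺]/[Sn²⁺] = 0.0200.
At 25 °C, E = E° − (0.0592/n) log Q = 1.04 − (0.0592/2)(-1.699) = 1.040 + 0.050 = 1.090 V.

1.09 V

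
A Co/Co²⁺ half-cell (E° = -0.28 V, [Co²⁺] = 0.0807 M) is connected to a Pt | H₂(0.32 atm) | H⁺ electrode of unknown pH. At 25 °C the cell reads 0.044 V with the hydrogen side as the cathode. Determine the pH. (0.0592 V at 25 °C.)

pH = 4.78

E°_cell = 0.28 V and n = 2.
log Q = n(E° − E)/0.0592 = 2×(0.28 − 0.044)/0.0592 = 7.973.
With Q = [Co²⁺]·P(H₂) / [H⁺]^2, solving for [H⁺] gives log[H⁺] = -4.780, so pH = 4.78.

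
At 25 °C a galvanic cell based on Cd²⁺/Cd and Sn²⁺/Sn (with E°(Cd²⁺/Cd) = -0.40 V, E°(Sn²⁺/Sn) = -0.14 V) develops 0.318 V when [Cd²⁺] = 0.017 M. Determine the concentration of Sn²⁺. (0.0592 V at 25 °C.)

1.5 M

From the Nernst equation, log Q = n(E° − E)/0.0592 = 2(0.26 − 0.318)/0.0592 = -1.959, so Q = 0.0110.
With Q = [Cd²⁺]/[Sn²⁺] and the known concentrations, [Sn²⁺] in the denominator gives [Sn²⁺] = 1.5 M.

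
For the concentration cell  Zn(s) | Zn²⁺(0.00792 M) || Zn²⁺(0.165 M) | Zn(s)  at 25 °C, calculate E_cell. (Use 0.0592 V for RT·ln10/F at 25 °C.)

Both half-cells are Zn²⁺/Zn, so E°_cell = 0. The concentrated side is the cathode; the cell reaction moves Zn²⁺ from high to low concentration with n = 2.
Q = [Zn²⁺]_dilute/[Zn²⁺]_conc = 0.00792/0.165 = 0.0480.
E = 0 − (0.0592/2) log Q = −(0.0592/2)(-1.319) = 0.0390 V.

0.039 V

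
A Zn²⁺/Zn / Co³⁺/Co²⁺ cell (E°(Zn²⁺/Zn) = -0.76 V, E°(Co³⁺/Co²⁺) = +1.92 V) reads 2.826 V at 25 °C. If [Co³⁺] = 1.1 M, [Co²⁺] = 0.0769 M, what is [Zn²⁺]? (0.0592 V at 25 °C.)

0.0024 M

From the Nernst equation, log Q = n(E° − E)/0.0592 = 2(2.68 − 2.826)/0.0592 = -4.932, so Q = 1.17 × 10^-5.
With Q = [Zn²⁺]·[Co²⁺]^2/[Co³⁺]^2 and the known concentrations, [Zn²⁺] in the numerator gives [Zn²⁺] = 0.0024 M.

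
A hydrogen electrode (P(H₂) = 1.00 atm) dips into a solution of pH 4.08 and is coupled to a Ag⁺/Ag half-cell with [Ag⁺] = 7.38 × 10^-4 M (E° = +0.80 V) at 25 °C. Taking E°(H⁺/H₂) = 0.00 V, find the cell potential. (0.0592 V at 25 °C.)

0.86 V

The Ag⁺/Ag couple is the cathode, so E°_cell = 0.80 V; n = 2.
[H⁺] = 10^(−4.08) = 8.3 × 10^-5 M, and Q = [H⁺]^2 / ([Ag⁺]^2·P(H₂)) = 0.0127.
E = E° − (0.0592/2) log Q = 0.80 − (0.0592/2)(-1.896) = 0.856 V.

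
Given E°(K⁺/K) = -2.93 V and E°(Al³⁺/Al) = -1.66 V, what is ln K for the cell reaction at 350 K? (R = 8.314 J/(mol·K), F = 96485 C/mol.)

E°_cell = -1.66 − (-2.93) = 1.27 V, with n = 3 electrons transferred.
At equilibrium E = 0, so the Nernst equation gives ln K = nFE°/RT = (3)(96485)(1.27)/((8.314)(350)) = 126.33.

ln K = 126.3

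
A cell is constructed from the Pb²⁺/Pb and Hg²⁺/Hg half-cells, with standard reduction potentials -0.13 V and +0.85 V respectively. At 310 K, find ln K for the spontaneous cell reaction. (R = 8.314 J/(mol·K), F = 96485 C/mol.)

E°_cell = +0.85 − (-0.13) = 0.98 V, with n = 2 electrons transferred.
At equilibrium E = 0, so the Nernst equation gives ln K = nFE°/RT = (2)(96485)(0.98)/((8.314)(310)) = 73.37.

ln K = 73.4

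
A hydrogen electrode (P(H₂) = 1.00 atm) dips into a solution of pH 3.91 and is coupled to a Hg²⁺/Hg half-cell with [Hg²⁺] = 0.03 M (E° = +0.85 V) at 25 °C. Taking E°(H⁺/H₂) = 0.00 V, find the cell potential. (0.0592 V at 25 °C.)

The Hg²⁺/Hg couple is the cathode, so E°_cell = 0.85 V; n = 2.
[H⁺] = 10^(−3.91) = 1.2 × 10^-4 M, and Q = [H⁺]^2 / ([Hg²⁺]·P(H₂)) = 5.05 × 10^-7.
E = E° − (0.0592/2) log Q = 0.85 − (0.0592/2)(-6.297) = 1.036 V.

1.04 V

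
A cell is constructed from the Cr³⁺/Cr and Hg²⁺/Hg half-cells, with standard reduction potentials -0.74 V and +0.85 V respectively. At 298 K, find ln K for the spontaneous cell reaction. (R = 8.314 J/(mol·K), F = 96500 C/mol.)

ln K = 371.6

E°_cell = +0.85 − (-0.74) = 1.59 V, with n = 6 electrons transferred.
At equilibrium E = 0, so the Nernst equation gives ln K = nFE°/RT = (6)(96500)(1.59)/((8.314)(298)) = 371.58.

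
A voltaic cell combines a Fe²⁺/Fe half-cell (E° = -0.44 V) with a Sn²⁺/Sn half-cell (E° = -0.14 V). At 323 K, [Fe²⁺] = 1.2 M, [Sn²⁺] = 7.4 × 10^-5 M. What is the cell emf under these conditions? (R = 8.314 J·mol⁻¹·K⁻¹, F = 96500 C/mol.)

0.165 V

The Sn²⁺/Sn couple has the higher reduction potential and acts as the cathode, so E°_cell = -0.14 − (-0.44) = 0.30 V.
Balancing electrons gives n = 2; the reaction quotient is Q = [Fe²⁺]/[Sn²⁺] = 1.62 × 10^4.
E = E° − (RT/nF) ln Q = 0.30 − (8.314×323)/(2×96500) × (9.694) = 0.300 − 0.135 = 0.165 V.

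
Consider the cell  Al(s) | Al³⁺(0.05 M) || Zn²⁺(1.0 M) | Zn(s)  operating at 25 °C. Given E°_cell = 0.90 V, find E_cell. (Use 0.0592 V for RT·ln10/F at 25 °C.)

Balancing electrons gives n = 6; the reaction quotient is Q = [Al³⁺]^2/[Zn²⁺]^3 = 0.00250.
At 25 °C, E = E° − (0.0592/n) log Q = 0.90 − (0.0592/6)(-2.602) = 0.900 + 0.026 = 0.926 V.

0.926 V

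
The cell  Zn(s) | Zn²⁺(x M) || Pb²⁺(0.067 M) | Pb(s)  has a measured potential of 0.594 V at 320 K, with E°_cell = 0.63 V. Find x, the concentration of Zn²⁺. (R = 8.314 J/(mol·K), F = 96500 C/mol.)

From the Nernst equation, ln Q = nF(E° − E)/RT = 2×96500×(0.63 − 0.594)/(8.314×320) = 2.612, so Q = 13.6.
With Q = [Zn²⁺]/[Pb²⁺] and the known concentrations, [Zn²⁺] in the numerator gives [Zn²⁺] = 0.91 M.

0.91 M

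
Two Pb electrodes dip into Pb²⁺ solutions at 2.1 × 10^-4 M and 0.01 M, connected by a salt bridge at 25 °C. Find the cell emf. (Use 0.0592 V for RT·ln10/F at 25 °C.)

Both half-cells are Pb²⁺/Pb, so E°_cell = 0. The concentrated side is the cathode; the cell reaction moves Pb²⁺ from high to low concentration with n = 2.
Q = [Pb²⁺]_dilute/[Pb²⁺]_conc = 2.1 × 10^-4/0.01 = 0.0210.
E = 0 − (0.0592/2) log Q = −(0.0592/2)(-1.678) = 0.0497 V.

0.050 V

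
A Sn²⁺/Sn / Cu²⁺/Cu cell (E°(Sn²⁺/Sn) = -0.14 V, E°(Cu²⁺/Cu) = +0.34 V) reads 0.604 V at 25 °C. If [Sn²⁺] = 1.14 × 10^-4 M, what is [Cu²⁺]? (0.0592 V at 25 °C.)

1.8 M

From the Nernst equation, log Q = n(E° − E)/0.0592 = 2(0.48 − 0.604)/0.0592 = -4.189, so Q = 6.47 × 10^-5.
With Q = [Sn²⁺]/[Cu²⁺] and the known concentrations, [Cu²⁺] in the denominator gives [Cu²⁺] = 1.8 M.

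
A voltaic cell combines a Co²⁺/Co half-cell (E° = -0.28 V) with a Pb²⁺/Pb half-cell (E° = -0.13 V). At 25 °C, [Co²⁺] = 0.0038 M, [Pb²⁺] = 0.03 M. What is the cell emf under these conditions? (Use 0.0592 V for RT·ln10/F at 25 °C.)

The Pb²⁺/Pb couple has the higher reduction potential and acts as the cathode, so E°_cell = -0.13 − (-0.28) = 0.15 V.
Balancing electrons gives n = 2; the reaction quotient is Q = [Co²⁺]/[Pb²⁺] = 0.127.
At 25 °C, E = E° − (0.0592/n) log Q = 0.15 − (0.0592/2)(-0.897) = 0.150 + 0.027 = 0.177 V.

0.177 V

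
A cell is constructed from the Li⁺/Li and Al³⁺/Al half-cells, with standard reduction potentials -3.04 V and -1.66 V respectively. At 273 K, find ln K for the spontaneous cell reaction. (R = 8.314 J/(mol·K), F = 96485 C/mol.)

E°_cell = -1.66 − (-3.04) = 1.38 V, with n = 3 electrons transferred.
At equilibrium E = 0, so the Nernst equation gives ln K = nFE°/RT = (3)(96485)(1.38)/((8.314)(273)) = 175.99.

ln K = 176.0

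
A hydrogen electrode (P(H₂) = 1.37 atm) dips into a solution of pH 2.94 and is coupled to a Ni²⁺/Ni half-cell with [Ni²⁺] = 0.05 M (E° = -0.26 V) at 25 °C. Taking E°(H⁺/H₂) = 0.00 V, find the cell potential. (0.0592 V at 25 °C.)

The hydrogen couple is the cathode, so E°_cell = 0.26 V; n = 2.
[H⁺] = 10^(−2.94) = 0.0011 M, and Q = [Ni²⁺]·P(H₂) / [H⁺]^2 = 5.2 × 10^4.
E = E° − (0.0592/2) log Q = 0.26 − (0.0592/2)(4.716) = 0.120 V.

0.12 V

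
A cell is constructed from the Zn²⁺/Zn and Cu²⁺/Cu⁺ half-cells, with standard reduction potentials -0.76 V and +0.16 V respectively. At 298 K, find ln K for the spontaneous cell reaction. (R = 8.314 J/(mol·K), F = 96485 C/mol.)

E°_cell = +0.16 − (-0.76) = 0.92 V, with n = 2 electrons transferred.
At equilibrium E = 0, so the Nernst equation gives ln K = nFE°/RT = (2)(96485)(0.92)/((8.314)(298)) = 71.66.

ln K = 71.7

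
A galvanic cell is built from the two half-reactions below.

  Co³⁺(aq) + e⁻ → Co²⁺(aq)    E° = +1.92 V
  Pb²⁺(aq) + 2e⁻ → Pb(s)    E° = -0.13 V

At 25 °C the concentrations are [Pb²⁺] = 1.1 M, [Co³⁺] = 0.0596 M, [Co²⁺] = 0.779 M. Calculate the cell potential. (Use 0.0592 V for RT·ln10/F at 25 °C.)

The Co³⁺/Co²⁺ couple has the higher reduction potential and acts as the cathode, so E°_cell = +1.92 − (-0.13) = 2.05 V.
Balancing electrons gives n = 2; the reaction quotient is Q = [Pb²⁺]·[Co²⁺]^2/[Co³⁺]^2 = 188.
At 25 °C, E = E° − (0.0592/n) log Q = 2.05 − (0.0592/2)(2.274) = 2.050 − 0.067 = 1.983 V.

1.98 V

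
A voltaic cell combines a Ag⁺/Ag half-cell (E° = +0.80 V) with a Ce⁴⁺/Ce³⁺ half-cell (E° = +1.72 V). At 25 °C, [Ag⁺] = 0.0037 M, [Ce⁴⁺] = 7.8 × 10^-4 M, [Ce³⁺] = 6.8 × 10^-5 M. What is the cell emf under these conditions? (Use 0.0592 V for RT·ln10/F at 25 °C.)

The Ce⁴⁺/Ce³⁺ couple has the higher reduction potential and acts as the cathode, so E°_cell = +1.72 − (+0.80) = 0.92 V.
Balancing electrons gives n = 1; the reaction quotient is Q = [Ag⁺]·[Ce³⁺]/[Ce⁴⁺] = 3.23 × 10^-4.
At 25 °C, E = E° − (0.0592/n) log Q = 0.92 − (0.0592/1)(-3.491) = 0.920 + 0.207 = 1.127 V.

1.13 V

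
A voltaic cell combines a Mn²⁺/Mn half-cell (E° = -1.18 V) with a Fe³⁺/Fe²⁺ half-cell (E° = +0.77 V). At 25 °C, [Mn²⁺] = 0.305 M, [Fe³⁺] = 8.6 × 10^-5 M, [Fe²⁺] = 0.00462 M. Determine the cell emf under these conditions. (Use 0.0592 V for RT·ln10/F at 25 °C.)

1.86 V

The Fe³⁺/Fe²⁺ couple has the higher reduction potential and acts as the cathode, so E°_cell = +0.77 − (-1.18) = 1.95 V.
Balancing electrons gives n = 2; the reaction quotient is Q = [Mn²⁺]·[Fe²⁺]^2/[Fe³⁺]^2 = 880.
At 25 °C, E = E° − (0.0592/n) log Q = 1.95 − (0.0592/2)(2.945) = 1.950 − 0.087 = 1.863 V.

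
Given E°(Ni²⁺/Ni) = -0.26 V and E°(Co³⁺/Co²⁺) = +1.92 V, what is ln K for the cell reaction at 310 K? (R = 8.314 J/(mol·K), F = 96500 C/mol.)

ln K = 163.2

E°_cell = +1.92 − (-0.26) = 2.18 V, with n = 2 electrons transferred.
At equilibrium E = 0, so the Nernst equation gives ln K = nFE°/RT = (2)(96500)(2.18)/((8.314)(310)) = 163.25.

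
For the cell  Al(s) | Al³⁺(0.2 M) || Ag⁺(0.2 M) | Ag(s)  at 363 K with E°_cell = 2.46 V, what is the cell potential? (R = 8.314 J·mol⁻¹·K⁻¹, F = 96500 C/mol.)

Balancing electrons gives n = 3; the reaction quotient is Q = [Al³⁺]/[Ag⁺]^3 = 25.0.
E = E° − (RT/nF) ln Q = 2.46 − (8.314×363)/(3×96500) × (3.219) = 2.460 − 0.034 = 2.426 V.

2.43 V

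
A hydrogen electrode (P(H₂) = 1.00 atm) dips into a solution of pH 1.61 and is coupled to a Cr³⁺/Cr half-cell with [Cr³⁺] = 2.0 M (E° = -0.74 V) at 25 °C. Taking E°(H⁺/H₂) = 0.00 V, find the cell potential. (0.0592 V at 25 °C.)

0.64 V

The hydrogen couple is the cathode, so E°_cell = 0.74 V; n = 6.
[H⁺] = 10^(−1.61) = 0.025 M, and Q = [Cr³⁺]^2·P(H₂)^3 / [H⁺]^6 = 1.83 × 10^10.
E = E° − (0.0592/6) log Q = 0.74 − (0.0592/6)(10.262) = 0.639 V.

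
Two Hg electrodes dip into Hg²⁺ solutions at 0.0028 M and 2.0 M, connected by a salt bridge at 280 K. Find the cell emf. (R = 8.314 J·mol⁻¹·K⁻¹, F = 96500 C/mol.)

Both half-cells are Hg²⁺/Hg, so E°_cell = 0. The concentrated side is the cathode; the cell reaction moves Hg²⁺ from high to low concentration with n = 2.
Q = [Hg²⁺]_dilute/[Hg²⁺]_conc = 0.0028/2.0 = 0.00140.
E = 0 − (RT/nF) ln Q = −((8.314×280)/(2×96500))(-6.571) = 0.0793 V.

0.079 V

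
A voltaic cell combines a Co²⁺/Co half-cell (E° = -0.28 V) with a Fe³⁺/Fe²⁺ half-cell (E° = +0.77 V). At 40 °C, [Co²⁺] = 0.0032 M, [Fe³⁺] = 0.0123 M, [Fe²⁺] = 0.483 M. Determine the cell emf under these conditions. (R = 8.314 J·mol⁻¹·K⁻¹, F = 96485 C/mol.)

1.03 V

The Fe³⁺/Fe²⁺ couple has the higher reduction potential and acts as the cathode, so E°_cell = +0.77 − (-0.28) = 1.05 V.
Balancing electrons gives n = 2; the reaction quotient is Q = [Co²⁺]·[Fe²⁺]^2/[Fe³⁺]^2 = 4.93.
E = E° − (RT/nF) ln Q = 1.05 − (8.314×313)/(2×96485) × (1.596) = 1.050 − 0.022 = 1.028 V.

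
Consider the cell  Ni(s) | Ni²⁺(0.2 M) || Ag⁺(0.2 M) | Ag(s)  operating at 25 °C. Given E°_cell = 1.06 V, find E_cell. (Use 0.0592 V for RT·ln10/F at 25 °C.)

Balancing electrons gives n = 2; the reaction quotient is Q = [Ni²⁺]/[Ag⁺]^2 = 5.00.
At 25 °C, E = E° − (0.0592/n) log Q = 1.06 − (0.0592/2)(0.699) = 1.060 − 0.021 = 1.039 V.

1.04 V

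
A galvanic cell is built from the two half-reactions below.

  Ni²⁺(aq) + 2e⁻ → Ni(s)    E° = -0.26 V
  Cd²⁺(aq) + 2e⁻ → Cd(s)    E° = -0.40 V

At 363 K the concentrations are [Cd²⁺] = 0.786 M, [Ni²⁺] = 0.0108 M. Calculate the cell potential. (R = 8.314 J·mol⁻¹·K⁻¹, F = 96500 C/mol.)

The Ni²⁺/Ni couple has the higher reduction potential and acts as the cathode, so E°_cell = -0.26 − (-0.40) = 0.14 V.
Balancing electrons gives n = 2; the reaction quotient is Q = [Cd²⁺]/[Ni²⁺] = 72.8.
E = E° − (RT/nF) ln Q = 0.14 − (8.314×363)/(2×96500) × (4.287) = 0.140 − 0.067 = 0.073 V.

0.073 V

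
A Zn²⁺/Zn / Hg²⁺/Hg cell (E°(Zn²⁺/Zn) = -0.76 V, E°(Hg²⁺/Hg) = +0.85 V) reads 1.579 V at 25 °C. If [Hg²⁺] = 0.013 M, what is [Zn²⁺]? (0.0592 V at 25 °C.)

0.14 M

From the Nernst equation, log Q = n(E° − E)/0.0592 = 2(1.61 − 1.579)/0.0592 = 1.047, so Q = 11.2.
With Q = [Zn²⁺]/[Hg²⁺] and the known concentrations, [Zn²⁺] in the numerator gives [Zn²⁺] = 0.14 M.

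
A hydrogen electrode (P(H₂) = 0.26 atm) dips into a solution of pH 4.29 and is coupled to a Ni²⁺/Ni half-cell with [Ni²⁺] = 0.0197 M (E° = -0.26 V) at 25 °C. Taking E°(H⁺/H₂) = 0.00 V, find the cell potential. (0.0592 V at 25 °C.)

0.074 V

The hydrogen couple is the cathode, so E°_cell = 0.26 V; n = 2.
[H⁺] = 10^(−4.29) = 5.1 × 10^-5 M, and Q = [Ni²⁺]·P(H₂) / [H⁺]^2 = 1.95 × 10^6.
E = E° − (0.0592/2) log Q = 0.26 − (0.0592/2)(6.289) = 0.074 V.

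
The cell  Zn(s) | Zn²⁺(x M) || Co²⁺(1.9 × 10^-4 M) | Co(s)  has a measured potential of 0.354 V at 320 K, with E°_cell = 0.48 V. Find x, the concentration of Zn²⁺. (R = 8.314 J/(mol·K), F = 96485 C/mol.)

From the Nernst equation, ln Q = nF(E° − E)/RT = 2×96485×(0.48 − 0.354)/(8.314×320) = 9.139, so Q = 9310.
With Q = [Zn²⁺]/[Co²⁺] and the known concentrations, [Zn²⁺] in the numerator gives [Zn²⁺] = 1.8 M.

1.8 M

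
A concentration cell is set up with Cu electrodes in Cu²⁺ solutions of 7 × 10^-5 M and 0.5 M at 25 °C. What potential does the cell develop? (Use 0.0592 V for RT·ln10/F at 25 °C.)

0.11 V

Both half-cells are Cu²⁺/Cu, so E°_cell = 0. The concentrated side is the cathode; the cell reaction moves Cu²⁺ from high to low concentration with n = 2.
Q = [Cu²⁺]_dilute/[Cu²⁺]_conc = 7 × 10^-5/0.5 = 1.4 × 10^-4.
E = 0 − (0.0592/2) log Q = −(0.0592/2)(-3.854) = 0.1141 V.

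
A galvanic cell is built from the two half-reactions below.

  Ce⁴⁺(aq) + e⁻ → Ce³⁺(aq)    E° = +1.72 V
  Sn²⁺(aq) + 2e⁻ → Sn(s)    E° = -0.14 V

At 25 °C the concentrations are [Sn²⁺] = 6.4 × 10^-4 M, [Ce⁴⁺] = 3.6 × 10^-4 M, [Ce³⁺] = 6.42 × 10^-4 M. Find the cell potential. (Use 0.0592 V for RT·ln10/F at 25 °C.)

The Ce⁴⁺/Ce³⁺ couple has the higher reduction potential and acts as the cathode, so E°_cell = +1.72 − (-0.14) = 1.86 V.
Balancing electrons gives n = 2; the reaction quotient is Q = [Sn²⁺]·[Ce³⁺]^2/[Ce⁴⁺]^2 = 0.00204.
At 25 °C, E = E° − (0.0592/n) log Q = 1.86 − (0.0592/2)(-2.691) = 1.860 + 0.080 = 1.940 V.

1.94 V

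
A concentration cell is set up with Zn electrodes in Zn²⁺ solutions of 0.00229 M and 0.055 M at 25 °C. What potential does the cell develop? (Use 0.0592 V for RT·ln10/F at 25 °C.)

0.041 V

Both half-cells are Zn²⁺/Zn, so E°_cell = 0. The concentrated side is the cathode; the cell reaction moves Zn²⁺ from high to low concentration with n = 2.
Q = [Zn²⁺]_dilute/[Zn²⁺]_conc = 0.00229/0.055 = 0.0416.
E = 0 − (0.0592/2) log Q = −(0.0592/2)(-1.381) = 0.0409 V.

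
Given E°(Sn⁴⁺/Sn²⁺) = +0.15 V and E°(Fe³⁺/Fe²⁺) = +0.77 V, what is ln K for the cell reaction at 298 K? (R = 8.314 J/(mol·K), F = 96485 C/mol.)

ln K = 48.3

E°_cell = +0.77 − (+0.15) = 0.62 V, with n = 2 electrons transferred.
At equilibrium E = 0, so the Nernst equation gives ln K = nFE°/RT = (2)(96485)(0.62)/((8.314)(298)) = 48.29.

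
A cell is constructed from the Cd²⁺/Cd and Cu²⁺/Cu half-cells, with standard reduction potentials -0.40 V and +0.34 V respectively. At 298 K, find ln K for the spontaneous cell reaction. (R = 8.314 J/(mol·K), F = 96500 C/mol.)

ln K = 57.6

E°_cell = +0.34 − (-0.40) = 0.74 V, with n = 2 electrons transferred.
At equilibrium E = 0, so the Nernst equation gives ln K = nFE°/RT = (2)(96500)(0.74)/((8.314)(298)) = 57.65.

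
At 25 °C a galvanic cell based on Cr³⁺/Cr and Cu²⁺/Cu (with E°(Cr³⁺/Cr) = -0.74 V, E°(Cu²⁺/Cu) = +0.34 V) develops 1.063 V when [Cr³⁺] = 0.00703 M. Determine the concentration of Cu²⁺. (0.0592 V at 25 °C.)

From the Nernst equation, log Q = n(E° − E)/0.0592 = 6(1.08 − 1.063)/0.0592 = 1.723, so Q = 52.8.
With Q = [Cr³⁺]^2/[Cu²⁺]^3 and the known concentrations, [Cu²⁺]^3 in the denominator gives [Cu²⁺] = 0.0098 M.

0.0098 M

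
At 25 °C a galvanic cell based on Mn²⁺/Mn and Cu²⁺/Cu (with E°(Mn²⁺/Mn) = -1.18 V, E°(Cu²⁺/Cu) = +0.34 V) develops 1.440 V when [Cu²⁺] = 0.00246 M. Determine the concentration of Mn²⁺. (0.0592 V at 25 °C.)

From the Nernst equation, log Q = n(E° − E)/0.0592 = 2(1.52 − 1.440)/0.0592 = 2.703, so Q = 504.
With Q = [Mn²⁺]/[Cu²⁺] and the known concentrations, [Mn²⁺] in the numerator gives [Mn²⁺] = 1.2 M.

1.2 M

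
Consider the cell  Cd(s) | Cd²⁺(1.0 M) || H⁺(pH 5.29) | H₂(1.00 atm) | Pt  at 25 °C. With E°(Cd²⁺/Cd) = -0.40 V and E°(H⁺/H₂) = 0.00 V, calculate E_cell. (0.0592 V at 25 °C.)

The hydrogen couple is the cathode, so E°_cell = 0.40 V; n = 2.
[H⁺] = 10^(−5.29) = 5.1 × 10^-6 M, and Q = [Cd²⁺]·P(H₂) / [H⁺]^2 = 3.8 × 10^10.
E = E° − (0.0592/2) log Q = 0.40 − (0.0592/2)(10.580) = 0.087 V.

0.087 V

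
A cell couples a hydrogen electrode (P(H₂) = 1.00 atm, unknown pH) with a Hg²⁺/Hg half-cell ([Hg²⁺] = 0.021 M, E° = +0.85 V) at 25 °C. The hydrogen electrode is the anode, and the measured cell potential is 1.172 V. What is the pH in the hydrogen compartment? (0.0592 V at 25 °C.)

pH = 6.28

E°_cell = 0.85 V and n = 2.
log Q = n(E° − E)/0.0592 = 2×(0.85 − 1.172)/0.0592 = -10.878.
With Q = [H⁺]^2 / ([Hg²⁺]·P(H₂)), solving for [H⁺] gives log[H⁺] = -6.278, so pH = 6.28.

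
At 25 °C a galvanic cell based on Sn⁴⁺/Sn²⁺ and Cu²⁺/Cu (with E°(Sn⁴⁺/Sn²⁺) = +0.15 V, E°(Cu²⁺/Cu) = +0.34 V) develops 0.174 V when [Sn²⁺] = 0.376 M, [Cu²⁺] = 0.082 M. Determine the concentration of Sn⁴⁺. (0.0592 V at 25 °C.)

0.11 M

From the Nernst equation, log Q = n(E° − E)/0.0592 = 2(0.19 − 0.174)/0.0592 = 0.541, so Q = 3.47.
With Q = [Sn⁴⁺]/([Sn²⁺]·[Cu²⁺]) and the known concentrations, [Sn⁴⁺] in the numerator gives [Sn⁴⁺] = 0.11 M.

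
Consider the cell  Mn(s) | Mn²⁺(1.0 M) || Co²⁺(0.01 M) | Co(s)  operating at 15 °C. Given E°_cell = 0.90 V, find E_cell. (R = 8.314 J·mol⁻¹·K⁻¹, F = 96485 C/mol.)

0.843 V

Balancing electrons gives n = 2; the reaction quotient is Q = [Mn²⁺]/[Co²⁺] = 100.
E = E° − (RT/nF) ln Q = 0.90 − (8.314×288)/(2×96485) × (4.605) = 0.900 − 0.057 = 0.843 V.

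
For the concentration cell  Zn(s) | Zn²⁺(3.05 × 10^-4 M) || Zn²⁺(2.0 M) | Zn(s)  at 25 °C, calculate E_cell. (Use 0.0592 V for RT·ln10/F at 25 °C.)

0.11 V

Both half-cells are Zn²⁺/Zn, so E°_cell = 0. The concentrated side is the cathode; the cell reaction moves Zn²⁺ from high to low concentration with n = 2.
Q = [Zn²⁺]_dilute/[Zn²⁺]_conc = 3.05 × 10^-4/2.0 = 1.52 × 10^-4.
E = 0 − (0.0592/2) log Q = −(0.0592/2)(-3.817) = 0.1130 V.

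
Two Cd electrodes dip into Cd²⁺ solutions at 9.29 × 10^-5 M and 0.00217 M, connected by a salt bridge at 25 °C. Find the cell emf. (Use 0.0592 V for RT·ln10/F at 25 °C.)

0.040 V

Both half-cells are Cd²⁺/Cd, so E°_cell = 0. The concentrated side is the cathode; the cell reaction moves Cd²⁺ from high to low concentration with n = 2.
Q = [Cd²⁺]_dilute/[Cd²⁺]_conc = 9.29 × 10^-5/0.00217 = 0.0428.
E = 0 − (0.0592/2) log Q = −(0.0592/2)(-1.368) = 0.0405 V.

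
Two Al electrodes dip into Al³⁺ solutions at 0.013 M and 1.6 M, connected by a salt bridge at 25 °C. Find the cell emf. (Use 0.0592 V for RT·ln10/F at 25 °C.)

Both half-cells are Al³⁺/Al, so E°_cell = 0. The concentrated side is the cathode; the cell reaction moves Al³⁺ from high to low concentration with n = 3.
Q = [Al³⁺]_dilute/[Al³⁺]_conc = 0.013/1.6 = 0.00812.
E = 0 − (0.0592/3) log Q = −(0.0592/3)(-2.090) = 0.0412 V.

0.041 V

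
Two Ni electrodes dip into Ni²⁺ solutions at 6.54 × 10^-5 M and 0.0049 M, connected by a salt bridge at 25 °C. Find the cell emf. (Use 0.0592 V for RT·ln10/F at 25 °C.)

0.056 V

Both half-cells are Ni²⁺/Ni, so E°_cell = 0. The concentrated side is the cathode; the cell reaction moves Ni²⁺ from high to low concentration with n = 2.
Q = [Ni²⁺]_dilute/[Ni²⁺]_conc = 6.54 × 10^-5/0.0049 = 0.0133.
E = 0 − (0.0592/2) log Q = −(0.0592/2)(-1.875) = 0.0555 V.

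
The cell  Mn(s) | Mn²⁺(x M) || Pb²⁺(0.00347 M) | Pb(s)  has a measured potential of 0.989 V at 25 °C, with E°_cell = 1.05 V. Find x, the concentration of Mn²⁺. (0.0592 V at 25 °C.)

From the Nernst equation, log Q = n(E° − E)/0.0592 = 2(1.05 − 0.989)/0.0592 = 2.061, so Q = 115.
With Q = [Mn²⁺]/[Pb²⁺] and the known concentrations, [Mn²⁺] in the numerator gives [Mn²⁺] = 0.4 M.

0.4 M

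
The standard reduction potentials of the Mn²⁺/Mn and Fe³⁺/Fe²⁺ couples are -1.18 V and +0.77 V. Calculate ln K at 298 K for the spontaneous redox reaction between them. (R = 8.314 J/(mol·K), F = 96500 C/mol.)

E°_cell = +0.77 − (-1.18) = 1.95 V, with n = 2 electrons transferred.
At equilibrium E = 0, so the Nernst equation gives ln K = nFE°/RT = (2)(96500)(1.95)/((8.314)(298)) = 151.90.

ln K = 151.9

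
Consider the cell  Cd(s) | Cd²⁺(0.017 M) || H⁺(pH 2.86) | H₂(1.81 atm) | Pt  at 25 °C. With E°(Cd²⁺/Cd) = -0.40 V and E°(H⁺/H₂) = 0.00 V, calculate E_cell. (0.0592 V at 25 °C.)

0.28 V

The hydrogen couple is the cathode, so E°_cell = 0.40 V; n = 2.
[H⁺] = 10^(−2.86) = 0.0014 M, and Q = [Cd²⁺]·P(H₂) / [H⁺]^2 = 1.61 × 10^4.
E = E° − (0.0592/2) log Q = 0.40 − (0.0592/2)(4.208) = 0.275 V.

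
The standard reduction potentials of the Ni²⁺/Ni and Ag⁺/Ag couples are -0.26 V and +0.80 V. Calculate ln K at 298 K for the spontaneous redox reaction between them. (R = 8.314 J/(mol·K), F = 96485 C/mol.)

ln K = 82.6

E°_cell = +0.80 − (-0.26) = 1.06 V, with n = 2 electrons transferred.
At equilibrium E = 0, so the Nernst equation gives ln K = nFE°/RT = (2)(96485)(1.06)/((8.314)(298)) = 82.56.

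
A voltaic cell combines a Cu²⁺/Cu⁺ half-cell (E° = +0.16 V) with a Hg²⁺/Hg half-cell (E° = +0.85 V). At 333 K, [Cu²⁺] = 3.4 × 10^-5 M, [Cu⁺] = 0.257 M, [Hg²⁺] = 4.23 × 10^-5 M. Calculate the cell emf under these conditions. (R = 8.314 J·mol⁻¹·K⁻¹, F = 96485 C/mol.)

0.802 V

The Hg²⁺/Hg couple has the higher reduction potential and acts as the cathode, so E°_cell = +0.85 − (+0.16) = 0.69 V.
Balancing electrons gives n = 2; the reaction quotient is Q = [Cu²⁺]^2/([Cu⁺]^2·[Hg²⁺]) = 4.14 × 10^-4.
E = E° − (RT/nF) ln Q = 0.69 − (8.314×333)/(2×96485) × (-7.790) = 0.690 + 0.112 = 0.802 V.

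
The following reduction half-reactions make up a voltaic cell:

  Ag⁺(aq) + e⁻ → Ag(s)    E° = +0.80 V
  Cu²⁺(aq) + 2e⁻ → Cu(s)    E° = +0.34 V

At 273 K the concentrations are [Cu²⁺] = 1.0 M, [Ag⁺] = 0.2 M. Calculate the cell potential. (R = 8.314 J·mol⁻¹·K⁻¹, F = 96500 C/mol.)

0.422 V

The Ag⁺/Ag couple has the higher reduction potential and acts as the cathode, so E°_cell = +0.80 − (+0.34) = 0.46 V.
Balancing electrons gives n = 2; the reaction quotient is Q = [Cu²⁺]/[Ag⁺]^2 = 25.0.
E = E° − (RT/nF) ln Q = 0.46 − (8.314×273)/(2×96500) × (3.219) = 0.460 − 0.038 = 0.422 V.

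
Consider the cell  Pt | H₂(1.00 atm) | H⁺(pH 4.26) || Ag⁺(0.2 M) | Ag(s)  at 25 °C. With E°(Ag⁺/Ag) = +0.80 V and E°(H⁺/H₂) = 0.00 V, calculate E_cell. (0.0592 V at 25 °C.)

The Ag⁺/Ag couple is the cathode, so E°_cell = 0.80 V; n = 2.
[H⁺] = 10^(−4.26) = 5.5 × 10^-5 M, and Q = [H⁺]^2 / ([Ag⁺]^2·P(H₂)) = 7.55 × 10^-8.
E = E° − (0.0592/2) log Q = 0.80 − (0.0592/2)(-7.122) = 1.011 V.

1.01 V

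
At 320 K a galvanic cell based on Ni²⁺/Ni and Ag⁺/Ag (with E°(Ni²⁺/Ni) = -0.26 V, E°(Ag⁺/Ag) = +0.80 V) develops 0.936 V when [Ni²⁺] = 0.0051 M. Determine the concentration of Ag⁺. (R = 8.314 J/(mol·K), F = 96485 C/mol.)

From the Nernst equation, ln Q = nF(E° − E)/RT = 2×96485×(1.06 − 0.936)/(8.314×320) = 8.994, so Q = 8050.
With Q = [Ni²⁺]/[Ag⁺]^2 and the known concentrations, [Ag⁺]^2 in the denominator gives [Ag⁺] = 8 × 10^-4 M.

8 × 10^-4 M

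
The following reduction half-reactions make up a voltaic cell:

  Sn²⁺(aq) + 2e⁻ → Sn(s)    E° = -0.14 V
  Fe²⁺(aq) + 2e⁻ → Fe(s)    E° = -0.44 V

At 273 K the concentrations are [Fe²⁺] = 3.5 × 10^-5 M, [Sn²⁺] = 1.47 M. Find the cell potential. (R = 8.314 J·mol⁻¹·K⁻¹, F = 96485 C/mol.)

The Sn²⁺/Sn couple has the higher reduction potential and acts as the cathode, so E°_cell = -0.14 − (-0.44) = 0.30 V.
Balancing electrons gives n = 2; the reaction quotient is Q = [Fe²⁺]/[Sn²⁺] = 2.38 × 10^-5.
E = E° − (RT/nF) ln Q = 0.30 − (8.314×273)/(2×96485) × (-10.645) = 0.300 + 0.125 = 0.425 V.

0.425 V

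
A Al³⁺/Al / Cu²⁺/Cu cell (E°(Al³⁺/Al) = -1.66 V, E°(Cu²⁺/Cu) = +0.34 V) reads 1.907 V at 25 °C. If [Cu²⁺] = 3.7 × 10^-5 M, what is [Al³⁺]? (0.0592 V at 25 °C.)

0.012 M

From the Nernst equation, log Q = n(E° − E)/0.0592 = 6(2.00 − 1.907)/0.0592 = 9.426, so Q = 2.66 × 10^9.
With Q = [Al³⁺]^2/[Cu²⁺]^3 and the known concentrations, [Al³⁺]^2 in the numerator gives [Al³⁺] = 0.012 M.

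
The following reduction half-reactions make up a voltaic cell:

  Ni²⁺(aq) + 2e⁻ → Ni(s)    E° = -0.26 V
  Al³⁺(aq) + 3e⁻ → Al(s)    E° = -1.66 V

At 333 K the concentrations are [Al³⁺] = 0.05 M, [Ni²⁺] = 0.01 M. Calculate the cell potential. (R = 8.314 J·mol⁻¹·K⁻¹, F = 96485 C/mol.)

The Ni²⁺/Ni couple has the higher reduction potential and acts as the cathode, so E°_cell = -0.26 − (-1.66) = 1.40 V.
Balancing electrons gives n = 6; the reaction quotient is Q = [Al³⁺]^2/[Ni²⁺]^3 = 2500.
E = E° − (RT/nF) ln Q = 1.40 − (8.314×333)/(6×96485) × (7.824) = 1.400 − 0.037 = 1.363 V.

1.36 V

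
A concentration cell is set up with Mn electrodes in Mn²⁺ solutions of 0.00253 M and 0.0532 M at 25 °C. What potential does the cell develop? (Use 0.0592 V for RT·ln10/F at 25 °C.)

0.039 V

Both half-cells are Mn²⁺/Mn, so E°_cell = 0. The concentrated side is the cathode; the cell reaction moves Mn²⁺ from high to low concentration with n = 2.
Q = [Mn²⁺]_dilute/[Mn²⁺]_conc = 0.00253/0.0532 = 0.0476.
E = 0 − (0.0592/2) log Q = −(0.0592/2)(-1.323) = 0.0392 V.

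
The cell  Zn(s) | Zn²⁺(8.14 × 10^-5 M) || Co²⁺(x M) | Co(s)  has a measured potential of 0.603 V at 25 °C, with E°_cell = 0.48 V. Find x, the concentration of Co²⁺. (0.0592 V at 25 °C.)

From the Nernst equation, log Q = n(E° − E)/0.0592 = 2(0.48 − 0.603)/0.0592 = -4.155, so Q = 6.99 × 10^-5.
With Q = [Zn²⁺]/[Co²⁺] and the known concentrations, [Co²⁺] in the denominator gives [Co²⁺] = 1.2 M.

1.2 M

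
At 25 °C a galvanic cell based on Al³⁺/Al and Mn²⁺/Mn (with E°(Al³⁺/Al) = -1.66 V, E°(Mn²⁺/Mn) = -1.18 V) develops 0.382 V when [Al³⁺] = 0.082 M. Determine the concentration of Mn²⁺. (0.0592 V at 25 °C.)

9.2 × 10^-5 M

From the Nernst equation, log Q = n(E° − E)/0.0592 = 6(0.48 − 0.382)/0.0592 = 9.932, so Q = 8.56 × 10^9.
With Q = [Al³⁺]^2/[Mn²⁺]^3 and the known concentrations, [Mn²⁺]^3 in the denominator gives [Mn²⁺] = 9.2 × 10^-5 M.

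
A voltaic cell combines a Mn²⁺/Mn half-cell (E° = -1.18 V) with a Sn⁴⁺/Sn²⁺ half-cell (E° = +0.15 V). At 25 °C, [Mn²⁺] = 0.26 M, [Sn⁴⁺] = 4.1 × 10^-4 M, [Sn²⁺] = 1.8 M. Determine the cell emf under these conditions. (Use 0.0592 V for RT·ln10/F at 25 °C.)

The Sn⁴⁺/Sn²⁺ couple has the higher reduction potential and acts as the cathode, so E°_cell = +0.15 − (-1.18) = 1.33 V.
Balancing electrons gives n = 2; the reaction quotient is Q = [Mn²⁺]·[Sn²⁺]/[Sn⁴⁺] = 1140.
At 25 °C, E = E° − (0.0592/n) log Q = 1.33 − (0.0592/2)(3.057) = 1.330 − 0.090 = 1.240 V.

1.24 V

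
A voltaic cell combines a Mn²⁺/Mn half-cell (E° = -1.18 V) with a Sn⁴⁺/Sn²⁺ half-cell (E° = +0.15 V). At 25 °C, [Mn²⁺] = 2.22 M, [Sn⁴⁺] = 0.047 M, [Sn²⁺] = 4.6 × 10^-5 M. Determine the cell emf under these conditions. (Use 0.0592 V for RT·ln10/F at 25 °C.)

1.41 V

The Sn⁴⁺/Sn²⁺ couple has the higher reduction potential and acts as the cathode, so E°_cell = +0.15 − (-1.18) = 1.33 V.
Balancing electrons gives n = 2; the reaction quotient is Q = [Mn²⁺]·[Sn²⁺]/[Sn⁴⁺] = 0.00217.
At 25 °C, E = E° − (0.0592/n) log Q = 1.33 − (0.0592/2)(-2.663) = 1.330 + 0.079 = 1.409 V.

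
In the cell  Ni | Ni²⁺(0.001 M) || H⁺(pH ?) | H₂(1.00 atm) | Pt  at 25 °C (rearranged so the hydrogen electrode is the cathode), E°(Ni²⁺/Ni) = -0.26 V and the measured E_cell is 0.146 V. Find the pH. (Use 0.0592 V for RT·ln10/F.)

pH = 3.43

E°_cell = 0.26 V and n = 2.
log Q = n(E° − E)/0.0592 = 2×(0.26 − 0.146)/0.0592 = 3.851.
With Q = [Ni²⁺]·P(H₂) / [H⁺]^2, solving for [H⁺] gives log[H⁺] = -3.426, so pH = 3.43.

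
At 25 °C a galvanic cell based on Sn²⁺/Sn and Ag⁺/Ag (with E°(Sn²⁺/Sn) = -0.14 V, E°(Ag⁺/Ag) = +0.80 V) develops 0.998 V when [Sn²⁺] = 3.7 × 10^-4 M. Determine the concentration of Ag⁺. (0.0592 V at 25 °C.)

From the Nernst equation, log Q = n(E° − E)/0.0592 = 2(0.94 − 0.998)/0.0592 = -1.959, so Q = 0.0110.
With Q = [Sn²⁺]/[Ag⁺]^2 and the known concentrations, [Ag⁺]^2 in the denominator gives [Ag⁺] = 0.18 M.

0.18 M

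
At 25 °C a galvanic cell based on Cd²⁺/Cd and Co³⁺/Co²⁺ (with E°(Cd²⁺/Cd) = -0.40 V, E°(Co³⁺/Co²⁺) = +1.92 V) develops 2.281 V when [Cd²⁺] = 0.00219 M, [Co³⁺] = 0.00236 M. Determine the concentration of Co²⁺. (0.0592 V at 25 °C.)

From the Nernst equation, log Q = n(E° − E)/0.0592 = 2(2.32 − 2.281)/0.0592 = 1.318, so Q = 20.8.
With Q = [Cd²⁺]·[Co²⁺]^2/[Co³⁺]^2 and the known concentrations, [Co²⁺]^2 in the numerator gives [Co²⁺] = 0.23 M.

0.23 M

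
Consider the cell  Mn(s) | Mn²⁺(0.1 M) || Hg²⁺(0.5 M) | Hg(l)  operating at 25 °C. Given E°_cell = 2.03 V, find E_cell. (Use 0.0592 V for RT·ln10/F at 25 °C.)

2.05 V

Balancing electrons gives n = 2; the reaction quotient is Q = [Mn²⁺]/[Hg²⁺] = 0.200.
At 25 °C, E = E° − (0.0592/n) log Q = 2.03 − (0.0592/2)(-0.699) = 2.030 + 0.021 = 2.051 V.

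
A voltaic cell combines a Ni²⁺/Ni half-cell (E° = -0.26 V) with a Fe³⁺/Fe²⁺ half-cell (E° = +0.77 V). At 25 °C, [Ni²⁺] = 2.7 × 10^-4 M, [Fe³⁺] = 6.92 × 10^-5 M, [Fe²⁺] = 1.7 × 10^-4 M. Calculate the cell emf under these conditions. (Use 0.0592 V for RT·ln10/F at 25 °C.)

1.11 V

The Fe³⁺/Fe²⁺ couple has the higher reduction potential and acts as the cathode, so E°_cell = +0.77 − (-0.26) = 1.03 V.
Balancing electrons gives n = 2; the reaction quotient is Q = [Ni²⁺]·[Fe²⁺]^2/[Fe³⁺]^2 = 0.00163.
At 25 °C, E = E° − (0.0592/n) log Q = 1.03 − (0.0592/2)(-2.788) = 1.030 + 0.083 = 1.113 V.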